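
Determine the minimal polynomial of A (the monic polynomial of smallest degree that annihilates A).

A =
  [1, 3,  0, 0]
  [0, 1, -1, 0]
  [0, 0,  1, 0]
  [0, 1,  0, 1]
x^3 - 3*x^2 + 3*x - 1

The characteristic polynomial is χ_A(x) = (x - 1)^4, so the eigenvalues are known. The minimal polynomial is
  m_A(x) = Π_λ (x − λ)^{k_λ}
where k_λ is the size of the *largest* Jordan block for λ (equivalently, the smallest k with (A − λI)^k v = 0 for every generalised eigenvector v of λ).

  λ = 1: largest Jordan block has size 3, contributing (x − 1)^3

So m_A(x) = (x - 1)^3 = x^3 - 3*x^2 + 3*x - 1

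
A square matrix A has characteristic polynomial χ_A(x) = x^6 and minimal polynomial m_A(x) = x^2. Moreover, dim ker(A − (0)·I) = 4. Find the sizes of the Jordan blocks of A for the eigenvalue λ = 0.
Block sizes for λ = 0: [2, 2, 1, 1]

Step 1 — from the characteristic polynomial, algebraic multiplicity of λ = 0 is 6. From dim ker(A − (0)·I) = 4, there are exactly 4 Jordan blocks for λ = 0.
Step 2 — from the minimal polynomial, the factor (x − 0)^2 tells us the largest block for λ = 0 has size 2.
Step 3 — with total size 6, 4 blocks, and largest block 2, the block sizes (in nonincreasing order) are [2, 2, 1, 1].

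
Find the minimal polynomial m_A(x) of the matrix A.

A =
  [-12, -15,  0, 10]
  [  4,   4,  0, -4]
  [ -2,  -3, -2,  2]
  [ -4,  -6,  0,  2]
x^2 + 4*x + 4

The characteristic polynomial is χ_A(x) = (x + 2)^4, so the eigenvalues are known. The minimal polynomial is
  m_A(x) = Π_λ (x − λ)^{k_λ}
where k_λ is the size of the *largest* Jordan block for λ (equivalently, the smallest k with (A − λI)^k v = 0 for every generalised eigenvector v of λ).

  λ = -2: largest Jordan block has size 2, contributing (x + 2)^2

So m_A(x) = (x + 2)^2 = x^2 + 4*x + 4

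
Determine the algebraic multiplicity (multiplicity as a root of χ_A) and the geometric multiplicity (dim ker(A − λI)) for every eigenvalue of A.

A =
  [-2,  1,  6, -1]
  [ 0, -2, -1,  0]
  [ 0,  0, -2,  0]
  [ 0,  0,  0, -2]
λ = -2: alg = 4, geom = 2

Step 1 — factor the characteristic polynomial to read off the algebraic multiplicities:
  χ_A(x) = (x + 2)^4

Step 2 — compute geometric multiplicities via the rank-nullity identity g(λ) = n − rank(A − λI):
  rank(A − (-2)·I) = 2, so dim ker(A − (-2)·I) = n − 2 = 2

Summary:
  λ = -2: algebraic multiplicity = 4, geometric multiplicity = 2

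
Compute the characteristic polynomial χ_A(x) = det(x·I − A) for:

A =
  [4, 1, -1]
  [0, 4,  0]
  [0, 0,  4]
x^3 - 12*x^2 + 48*x - 64

Expanding det(x·I − A) (e.g. by cofactor expansion or by noting that A is similar to its Jordan form J, which has the same characteristic polynomial as A) gives
  χ_A(x) = x^3 - 12*x^2 + 48*x - 64
which factors as (x - 4)^3. The eigenvalues (with algebraic multiplicities) are λ = 4 with multiplicity 3.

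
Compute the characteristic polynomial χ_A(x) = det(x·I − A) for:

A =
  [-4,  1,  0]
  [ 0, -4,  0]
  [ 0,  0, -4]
x^3 + 12*x^2 + 48*x + 64

Expanding det(x·I − A) (e.g. by cofactor expansion or by noting that A is similar to its Jordan form J, which has the same characteristic polynomial as A) gives
  χ_A(x) = x^3 + 12*x^2 + 48*x + 64
which factors as (x + 4)^3. The eigenvalues (with algebraic multiplicities) are λ = -4 with multiplicity 3.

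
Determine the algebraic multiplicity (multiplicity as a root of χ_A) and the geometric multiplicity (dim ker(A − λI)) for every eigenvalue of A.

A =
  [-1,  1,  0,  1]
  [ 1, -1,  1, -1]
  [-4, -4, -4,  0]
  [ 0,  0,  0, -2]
λ = -2: alg = 4, geom = 2

Step 1 — factor the characteristic polynomial to read off the algebraic multiplicities:
  χ_A(x) = (x + 2)^4

Step 2 — compute geometric multiplicities via the rank-nullity identity g(λ) = n − rank(A − λI):
  rank(A − (-2)·I) = 2, so dim ker(A − (-2)·I) = n − 2 = 2

Summary:
  λ = -2: algebraic multiplicity = 4, geometric multiplicity = 2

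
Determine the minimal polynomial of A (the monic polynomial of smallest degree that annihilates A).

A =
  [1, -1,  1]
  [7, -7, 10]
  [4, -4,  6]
x^3

The characteristic polynomial is χ_A(x) = x^3, so the eigenvalues are known. The minimal polynomial is
  m_A(x) = Π_λ (x − λ)^{k_λ}
where k_λ is the size of the *largest* Jordan block for λ (equivalently, the smallest k with (A − λI)^k v = 0 for every generalised eigenvector v of λ).

  λ = 0: largest Jordan block has size 3, contributing (x − 0)^3

So m_A(x) = x^3 = x^3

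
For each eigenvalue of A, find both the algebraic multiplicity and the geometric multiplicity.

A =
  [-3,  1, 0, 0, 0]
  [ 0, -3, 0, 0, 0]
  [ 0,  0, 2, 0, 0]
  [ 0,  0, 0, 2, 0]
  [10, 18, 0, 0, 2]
λ = -3: alg = 2, geom = 1; λ = 2: alg = 3, geom = 3

Step 1 — factor the characteristic polynomial to read off the algebraic multiplicities:
  χ_A(x) = (x - 2)^3*(x + 3)^2

Step 2 — compute geometric multiplicities via the rank-nullity identity g(λ) = n − rank(A − λI):
  rank(A − (-3)·I) = 4, so dim ker(A − (-3)·I) = n − 4 = 1
  rank(A − (2)·I) = 2, so dim ker(A − (2)·I) = n − 2 = 3

Summary:
  λ = -3: algebraic multiplicity = 2, geometric multiplicity = 1
  λ = 2: algebraic multiplicity = 3, geometric multiplicity = 3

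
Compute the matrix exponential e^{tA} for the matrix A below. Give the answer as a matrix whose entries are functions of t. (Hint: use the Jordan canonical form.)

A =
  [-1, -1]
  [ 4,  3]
e^{tA} =
  [-2*t*exp(t) + exp(t), -t*exp(t)]
  [4*t*exp(t), 2*t*exp(t) + exp(t)]

Strategy: write A = P · J · P⁻¹ where J is a Jordan canonical form, so e^{tA} = P · e^{tJ} · P⁻¹, and e^{tJ} can be computed block-by-block.

A has Jordan form
J =
  [1, 1]
  [0, 1]
(up to reordering of blocks).

Per-block formulas:
  For a 2×2 Jordan block J_2(1): exp(t · J_2(1)) = e^(1t)·(I + t·N), where N is the 2×2 nilpotent shift.

After assembling e^{tJ} and conjugating by P, we get:

e^{tA} =
  [-2*t*exp(t) + exp(t), -t*exp(t)]
  [4*t*exp(t), 2*t*exp(t) + exp(t)]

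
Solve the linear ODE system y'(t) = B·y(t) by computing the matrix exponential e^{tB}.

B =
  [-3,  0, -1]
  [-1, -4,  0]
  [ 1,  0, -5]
e^{tB} =
  [t*exp(-4*t) + exp(-4*t), 0, -t*exp(-4*t)]
  [-t^2*exp(-4*t)/2 - t*exp(-4*t), exp(-4*t), t^2*exp(-4*t)/2]
  [t*exp(-4*t), 0, -t*exp(-4*t) + exp(-4*t)]

Strategy: write B = P · J · P⁻¹ where J is a Jordan canonical form, so e^{tB} = P · e^{tJ} · P⁻¹, and e^{tJ} can be computed block-by-block.

B has Jordan form
J =
  [-4,  1,  0]
  [ 0, -4,  1]
  [ 0,  0, -4]
(up to reordering of blocks).

Per-block formulas:
  For a 3×3 Jordan block J_3(-4): exp(t · J_3(-4)) = e^(-4t)·(I + t·N + (t^2/2)·N^2), where N is the 3×3 nilpotent shift.

After assembling e^{tJ} and conjugating by P, we get:

e^{tB} =
  [t*exp(-4*t) + exp(-4*t), 0, -t*exp(-4*t)]
  [-t^2*exp(-4*t)/2 - t*exp(-4*t), exp(-4*t), t^2*exp(-4*t)/2]
  [t*exp(-4*t), 0, -t*exp(-4*t) + exp(-4*t)]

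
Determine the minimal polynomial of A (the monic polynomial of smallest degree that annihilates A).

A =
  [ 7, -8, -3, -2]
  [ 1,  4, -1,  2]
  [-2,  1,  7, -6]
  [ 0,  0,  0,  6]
x^3 - 18*x^2 + 108*x - 216

The characteristic polynomial is χ_A(x) = (x - 6)^4, so the eigenvalues are known. The minimal polynomial is
  m_A(x) = Π_λ (x − λ)^{k_λ}
where k_λ is the size of the *largest* Jordan block for λ (equivalently, the smallest k with (A − λI)^k v = 0 for every generalised eigenvector v of λ).

  λ = 6: largest Jordan block has size 3, contributing (x − 6)^3

So m_A(x) = (x - 6)^3 = x^3 - 18*x^2 + 108*x - 216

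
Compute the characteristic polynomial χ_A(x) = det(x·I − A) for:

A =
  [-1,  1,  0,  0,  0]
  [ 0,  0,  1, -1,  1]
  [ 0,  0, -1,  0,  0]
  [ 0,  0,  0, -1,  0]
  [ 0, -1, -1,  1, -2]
x^5 + 5*x^4 + 10*x^3 + 10*x^2 + 5*x + 1

Expanding det(x·I − A) (e.g. by cofactor expansion or by noting that A is similar to its Jordan form J, which has the same characteristic polynomial as A) gives
  χ_A(x) = x^5 + 5*x^4 + 10*x^3 + 10*x^2 + 5*x + 1
which factors as (x + 1)^5. The eigenvalues (with algebraic multiplicities) are λ = -1 with multiplicity 5.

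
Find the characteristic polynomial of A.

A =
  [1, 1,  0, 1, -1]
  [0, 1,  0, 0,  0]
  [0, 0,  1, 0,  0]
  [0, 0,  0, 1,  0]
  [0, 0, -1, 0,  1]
x^5 - 5*x^4 + 10*x^3 - 10*x^2 + 5*x - 1

Expanding det(x·I − A) (e.g. by cofactor expansion or by noting that A is similar to its Jordan form J, which has the same characteristic polynomial as A) gives
  χ_A(x) = x^5 - 5*x^4 + 10*x^3 - 10*x^2 + 5*x - 1
which factors as (x - 1)^5. The eigenvalues (with algebraic multiplicities) are λ = 1 with multiplicity 5.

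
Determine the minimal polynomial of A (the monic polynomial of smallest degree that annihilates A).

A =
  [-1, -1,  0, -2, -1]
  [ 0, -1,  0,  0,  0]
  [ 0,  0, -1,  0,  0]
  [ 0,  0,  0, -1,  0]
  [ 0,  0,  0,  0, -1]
x^2 + 2*x + 1

The characteristic polynomial is χ_A(x) = (x + 1)^5, so the eigenvalues are known. The minimal polynomial is
  m_A(x) = Π_λ (x − λ)^{k_λ}
where k_λ is the size of the *largest* Jordan block for λ (equivalently, the smallest k with (A − λI)^k v = 0 for every generalised eigenvector v of λ).

  λ = -1: largest Jordan block has size 2, contributing (x + 1)^2

So m_A(x) = (x + 1)^2 = x^2 + 2*x + 1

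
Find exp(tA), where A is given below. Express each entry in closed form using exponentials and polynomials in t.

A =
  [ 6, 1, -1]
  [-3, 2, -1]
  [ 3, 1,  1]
e^{tA} =
  [3*t^2*exp(3*t)/2 + 3*t*exp(3*t) + exp(3*t), t^2*exp(3*t)/2 + t*exp(3*t), -t^2*exp(3*t) - t*exp(3*t)]
  [-9*t^2*exp(3*t)/2 - 3*t*exp(3*t), -3*t^2*exp(3*t)/2 - t*exp(3*t) + exp(3*t), 3*t^2*exp(3*t) - t*exp(3*t)]
  [3*t*exp(3*t), t*exp(3*t), -2*t*exp(3*t) + exp(3*t)]

Strategy: write A = P · J · P⁻¹ where J is a Jordan canonical form, so e^{tA} = P · e^{tJ} · P⁻¹, and e^{tJ} can be computed block-by-block.

A has Jordan form
J =
  [3, 1, 0]
  [0, 3, 1]
  [0, 0, 3]
(up to reordering of blocks).

Per-block formulas:
  For a 3×3 Jordan block J_3(3): exp(t · J_3(3)) = e^(3t)·(I + t·N + (t^2/2)·N^2), where N is the 3×3 nilpotent shift.

After assembling e^{tJ} and conjugating by P, we get:

e^{tA} =
  [3*t^2*exp(3*t)/2 + 3*t*exp(3*t) + exp(3*t), t^2*exp(3*t)/2 + t*exp(3*t), -t^2*exp(3*t) - t*exp(3*t)]
  [-9*t^2*exp(3*t)/2 - 3*t*exp(3*t), -3*t^2*exp(3*t)/2 - t*exp(3*t) + exp(3*t), 3*t^2*exp(3*t) - t*exp(3*t)]
  [3*t*exp(3*t), t*exp(3*t), -2*t*exp(3*t) + exp(3*t)]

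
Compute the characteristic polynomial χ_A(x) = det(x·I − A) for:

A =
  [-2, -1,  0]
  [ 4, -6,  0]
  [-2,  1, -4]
x^3 + 12*x^2 + 48*x + 64

Expanding det(x·I − A) (e.g. by cofactor expansion or by noting that A is similar to its Jordan form J, which has the same characteristic polynomial as A) gives
  χ_A(x) = x^3 + 12*x^2 + 48*x + 64
which factors as (x + 4)^3. The eigenvalues (with algebraic multiplicities) are λ = -4 with multiplicity 3.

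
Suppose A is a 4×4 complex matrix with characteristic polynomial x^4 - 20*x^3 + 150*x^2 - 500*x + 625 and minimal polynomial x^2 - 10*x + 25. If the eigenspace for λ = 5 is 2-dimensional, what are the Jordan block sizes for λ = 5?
Block sizes for λ = 5: [2, 2]

Step 1 — from the characteristic polynomial, algebraic multiplicity of λ = 5 is 4. From dim ker(A − (5)·I) = 2, there are exactly 2 Jordan blocks for λ = 5.
Step 2 — from the minimal polynomial, the factor (x − 5)^2 tells us the largest block for λ = 5 has size 2.
Step 3 — with total size 4, 2 blocks, and largest block 2, the block sizes (in nonincreasing order) are [2, 2].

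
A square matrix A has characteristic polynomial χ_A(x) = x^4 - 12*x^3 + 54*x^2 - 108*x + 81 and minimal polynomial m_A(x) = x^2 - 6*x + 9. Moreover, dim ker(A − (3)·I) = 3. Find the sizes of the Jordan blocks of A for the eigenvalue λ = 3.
Block sizes for λ = 3: [2, 1, 1]

Step 1 — from the characteristic polynomial, algebraic multiplicity of λ = 3 is 4. From dim ker(A − (3)·I) = 3, there are exactly 3 Jordan blocks for λ = 3.
Step 2 — from the minimal polynomial, the factor (x − 3)^2 tells us the largest block for λ = 3 has size 2.
Step 3 — with total size 4, 3 blocks, and largest block 2, the block sizes (in nonincreasing order) are [2, 1, 1].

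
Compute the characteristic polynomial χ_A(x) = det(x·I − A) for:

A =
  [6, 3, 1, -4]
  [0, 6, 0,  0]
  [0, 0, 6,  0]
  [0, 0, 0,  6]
x^4 - 24*x^3 + 216*x^2 - 864*x + 1296

Expanding det(x·I − A) (e.g. by cofactor expansion or by noting that A is similar to its Jordan form J, which has the same characteristic polynomial as A) gives
  χ_A(x) = x^4 - 24*x^3 + 216*x^2 - 864*x + 1296
which factors as (x - 6)^4. The eigenvalues (with algebraic multiplicities) are λ = 6 with multiplicity 4.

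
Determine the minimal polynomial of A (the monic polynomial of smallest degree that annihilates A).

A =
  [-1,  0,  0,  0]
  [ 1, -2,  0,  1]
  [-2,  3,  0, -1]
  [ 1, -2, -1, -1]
x^3 + 3*x^2 + 3*x + 1

The characteristic polynomial is χ_A(x) = (x + 1)^4, so the eigenvalues are known. The minimal polynomial is
  m_A(x) = Π_λ (x − λ)^{k_λ}
where k_λ is the size of the *largest* Jordan block for λ (equivalently, the smallest k with (A − λI)^k v = 0 for every generalised eigenvector v of λ).

  λ = -1: largest Jordan block has size 3, contributing (x + 1)^3

So m_A(x) = (x + 1)^3 = x^3 + 3*x^2 + 3*x + 1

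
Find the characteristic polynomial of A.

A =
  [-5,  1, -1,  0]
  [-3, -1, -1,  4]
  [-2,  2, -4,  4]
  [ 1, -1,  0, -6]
x^4 + 16*x^3 + 96*x^2 + 256*x + 256

Expanding det(x·I − A) (e.g. by cofactor expansion or by noting that A is similar to its Jordan form J, which has the same characteristic polynomial as A) gives
  χ_A(x) = x^4 + 16*x^3 + 96*x^2 + 256*x + 256
which factors as (x + 4)^4. The eigenvalues (with algebraic multiplicities) are λ = -4 with multiplicity 4.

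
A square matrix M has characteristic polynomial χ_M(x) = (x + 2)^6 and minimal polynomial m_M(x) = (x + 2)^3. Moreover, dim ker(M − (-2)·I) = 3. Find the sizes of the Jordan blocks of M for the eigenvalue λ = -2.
Block sizes for λ = -2: [3, 2, 1]

Step 1 — from the characteristic polynomial, algebraic multiplicity of λ = -2 is 6. From dim ker(M − (-2)·I) = 3, there are exactly 3 Jordan blocks for λ = -2.
Step 2 — from the minimal polynomial, the factor (x + 2)^3 tells us the largest block for λ = -2 has size 3.
Step 3 — with total size 6, 3 blocks, and largest block 3, the block sizes (in nonincreasing order) are [3, 2, 1].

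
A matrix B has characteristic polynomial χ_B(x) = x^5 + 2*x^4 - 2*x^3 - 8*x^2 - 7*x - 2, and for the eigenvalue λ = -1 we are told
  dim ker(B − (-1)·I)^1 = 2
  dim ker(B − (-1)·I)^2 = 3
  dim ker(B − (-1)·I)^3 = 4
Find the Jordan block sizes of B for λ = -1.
Block sizes for λ = -1: [3, 1]

From the dimensions of kernels of powers, the number of Jordan blocks of size at least j is d_j − d_{j−1} where d_j = dim ker(N^j) (with d_0 = 0). Computing the differences gives [2, 1, 1].
The number of blocks of size exactly k is (#blocks of size ≥ k) − (#blocks of size ≥ k + 1), so the partition is: 1 block(s) of size 1, 1 block(s) of size 3.
In nonincreasing order the block sizes are [3, 1].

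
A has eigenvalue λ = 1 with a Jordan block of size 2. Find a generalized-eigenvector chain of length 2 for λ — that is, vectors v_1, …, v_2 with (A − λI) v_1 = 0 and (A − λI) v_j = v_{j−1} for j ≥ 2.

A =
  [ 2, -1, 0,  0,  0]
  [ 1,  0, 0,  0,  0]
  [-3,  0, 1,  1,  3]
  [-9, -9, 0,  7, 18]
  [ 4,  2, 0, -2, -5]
A Jordan chain for λ = 1 of length 2:
v_1 = (1, 1, -3, -9, 4)ᵀ
v_2 = (1, 0, 0, 0, 0)ᵀ

Let N = A − (1)·I. We want v_2 with N^2 v_2 = 0 but N^1 v_2 ≠ 0; then v_{j-1} := N · v_j for j = 2, …, 2.

Pick v_2 = (1, 0, 0, 0, 0)ᵀ.
Then v_1 = N · v_2 = (1, 1, -3, -9, 4)ᵀ.

Sanity check: (A − (1)·I) v_1 = (0, 0, 0, 0, 0)ᵀ = 0. ✓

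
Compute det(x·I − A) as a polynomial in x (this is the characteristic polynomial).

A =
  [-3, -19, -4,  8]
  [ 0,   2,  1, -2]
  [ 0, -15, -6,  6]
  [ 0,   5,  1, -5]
x^4 + 12*x^3 + 54*x^2 + 108*x + 81

Expanding det(x·I − A) (e.g. by cofactor expansion or by noting that A is similar to its Jordan form J, which has the same characteristic polynomial as A) gives
  χ_A(x) = x^4 + 12*x^3 + 54*x^2 + 108*x + 81
which factors as (x + 3)^4. The eigenvalues (with algebraic multiplicities) are λ = -3 with multiplicity 4.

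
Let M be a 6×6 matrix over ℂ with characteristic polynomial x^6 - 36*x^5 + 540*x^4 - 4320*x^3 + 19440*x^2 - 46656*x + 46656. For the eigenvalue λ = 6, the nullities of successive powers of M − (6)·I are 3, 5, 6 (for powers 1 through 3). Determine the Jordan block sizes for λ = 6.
Block sizes for λ = 6: [3, 2, 1]

From the dimensions of kernels of powers, the number of Jordan blocks of size at least j is d_j − d_{j−1} where d_j = dim ker(N^j) (with d_0 = 0). Computing the differences gives [3, 2, 1].
The number of blocks of size exactly k is (#blocks of size ≥ k) − (#blocks of size ≥ k + 1), so the partition is: 1 block(s) of size 1, 1 block(s) of size 2, 1 block(s) of size 3.
In nonincreasing order the block sizes are [3, 2, 1].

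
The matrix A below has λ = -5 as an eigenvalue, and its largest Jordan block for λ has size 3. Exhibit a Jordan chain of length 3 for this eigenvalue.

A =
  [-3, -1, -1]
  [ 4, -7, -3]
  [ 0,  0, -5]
A Jordan chain for λ = -5 of length 3:
v_1 = (1, 2, 0)ᵀ
v_2 = (-1, -3, 0)ᵀ
v_3 = (0, 0, 1)ᵀ

Let N = A − (-5)·I. We want v_3 with N^3 v_3 = 0 but N^2 v_3 ≠ 0; then v_{j-1} := N · v_j for j = 3, …, 2.

Pick v_3 = (0, 0, 1)ᵀ.
Then v_2 = N · v_3 = (-1, -3, 0)ᵀ.
Then v_1 = N · v_2 = (1, 2, 0)ᵀ.

Sanity check: (A − (-5)·I) v_1 = (0, 0, 0)ᵀ = 0. ✓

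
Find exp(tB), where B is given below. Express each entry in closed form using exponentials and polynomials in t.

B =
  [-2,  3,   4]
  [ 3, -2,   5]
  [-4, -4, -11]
e^{tB} =
  [t^2*exp(-5*t) + 3*t*exp(-5*t) + exp(-5*t), t^2*exp(-5*t) + 3*t*exp(-5*t), 3*t^2*exp(-5*t)/2 + 4*t*exp(-5*t)]
  [-t^2*exp(-5*t) + 3*t*exp(-5*t), -t^2*exp(-5*t) + 3*t*exp(-5*t) + exp(-5*t), -3*t^2*exp(-5*t)/2 + 5*t*exp(-5*t)]
  [-4*t*exp(-5*t), -4*t*exp(-5*t), -6*t*exp(-5*t) + exp(-5*t)]

Strategy: write B = P · J · P⁻¹ where J is a Jordan canonical form, so e^{tB} = P · e^{tJ} · P⁻¹, and e^{tJ} can be computed block-by-block.

B has Jordan form
J =
  [-5,  1,  0]
  [ 0, -5,  1]
  [ 0,  0, -5]
(up to reordering of blocks).

Per-block formulas:
  For a 3×3 Jordan block J_3(-5): exp(t · J_3(-5)) = e^(-5t)·(I + t·N + (t^2/2)·N^2), where N is the 3×3 nilpotent shift.

After assembling e^{tJ} and conjugating by P, we get:

e^{tB} =
  [t^2*exp(-5*t) + 3*t*exp(-5*t) + exp(-5*t), t^2*exp(-5*t) + 3*t*exp(-5*t), 3*t^2*exp(-5*t)/2 + 4*t*exp(-5*t)]
  [-t^2*exp(-5*t) + 3*t*exp(-5*t), -t^2*exp(-5*t) + 3*t*exp(-5*t) + exp(-5*t), -3*t^2*exp(-5*t)/2 + 5*t*exp(-5*t)]
  [-4*t*exp(-5*t), -4*t*exp(-5*t), -6*t*exp(-5*t) + exp(-5*t)]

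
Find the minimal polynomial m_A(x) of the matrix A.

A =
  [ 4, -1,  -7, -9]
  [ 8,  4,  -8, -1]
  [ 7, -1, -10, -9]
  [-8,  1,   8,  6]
x^4 - 4*x^3 - 26*x^2 + 60*x + 225

The characteristic polynomial is χ_A(x) = (x - 5)^2*(x + 3)^2, so the eigenvalues are known. The minimal polynomial is
  m_A(x) = Π_λ (x − λ)^{k_λ}
where k_λ is the size of the *largest* Jordan block for λ (equivalently, the smallest k with (A − λI)^k v = 0 for every generalised eigenvector v of λ).

  λ = -3: largest Jordan block has size 2, contributing (x + 3)^2
  λ = 5: largest Jordan block has size 2, contributing (x − 5)^2

So m_A(x) = (x - 5)^2*(x + 3)^2 = x^4 - 4*x^3 - 26*x^2 + 60*x + 225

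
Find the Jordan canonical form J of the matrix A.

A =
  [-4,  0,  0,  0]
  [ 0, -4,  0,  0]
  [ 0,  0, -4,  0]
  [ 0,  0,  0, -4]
J_1(-4) ⊕ J_1(-4) ⊕ J_1(-4) ⊕ J_1(-4)

The characteristic polynomial is
  det(x·I − A) = x^4 + 16*x^3 + 96*x^2 + 256*x + 256 = (x + 4)^4

Eigenvalues and multiplicities (the geometric multiplicity of λ is n − rank(A − λI), which equals the number of Jordan blocks for λ):
  λ = -4: algebraic multiplicity = 4, geometric multiplicity = 4

Determining the block sizes for each eigenvalue:
  λ = -4: gm = am = 4, so every block has size 1 → block sizes [1, 1, 1, 1]

Assembling the blocks gives a Jordan form
J =
  [-4,  0,  0,  0]
  [ 0, -4,  0,  0]
  [ 0,  0, -4,  0]
  [ 0,  0,  0, -4]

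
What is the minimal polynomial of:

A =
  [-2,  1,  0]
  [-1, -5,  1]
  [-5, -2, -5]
x^3 + 12*x^2 + 48*x + 64

The characteristic polynomial is χ_A(x) = (x + 4)^3, so the eigenvalues are known. The minimal polynomial is
  m_A(x) = Π_λ (x − λ)^{k_λ}
where k_λ is the size of the *largest* Jordan block for λ (equivalently, the smallest k with (A − λI)^k v = 0 for every generalised eigenvector v of λ).

  λ = -4: largest Jordan block has size 3, contributing (x + 4)^3

So m_A(x) = (x + 4)^3 = x^3 + 12*x^2 + 48*x + 64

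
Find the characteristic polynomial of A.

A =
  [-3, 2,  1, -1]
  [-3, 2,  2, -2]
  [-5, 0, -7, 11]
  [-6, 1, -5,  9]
x^4 - x^3 - 9*x^2 - 11*x - 4

Expanding det(x·I − A) (e.g. by cofactor expansion or by noting that A is similar to its Jordan form J, which has the same characteristic polynomial as A) gives
  χ_A(x) = x^4 - x^3 - 9*x^2 - 11*x - 4
which factors as (x - 4)*(x + 1)^3. The eigenvalues (with algebraic multiplicities) are λ = -1 with multiplicity 3, λ = 4 with multiplicity 1.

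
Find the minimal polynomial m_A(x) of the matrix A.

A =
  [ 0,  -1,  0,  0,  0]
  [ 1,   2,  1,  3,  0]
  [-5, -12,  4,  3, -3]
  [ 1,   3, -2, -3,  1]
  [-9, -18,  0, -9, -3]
x^3

The characteristic polynomial is χ_A(x) = x^5, so the eigenvalues are known. The minimal polynomial is
  m_A(x) = Π_λ (x − λ)^{k_λ}
where k_λ is the size of the *largest* Jordan block for λ (equivalently, the smallest k with (A − λI)^k v = 0 for every generalised eigenvector v of λ).

  λ = 0: largest Jordan block has size 3, contributing (x − 0)^3

So m_A(x) = x^3 = x^3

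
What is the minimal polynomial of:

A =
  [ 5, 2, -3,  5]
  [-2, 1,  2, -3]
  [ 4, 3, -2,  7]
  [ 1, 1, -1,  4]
x^3 - 6*x^2 + 12*x - 8

The characteristic polynomial is χ_A(x) = (x - 2)^4, so the eigenvalues are known. The minimal polynomial is
  m_A(x) = Π_λ (x − λ)^{k_λ}
where k_λ is the size of the *largest* Jordan block for λ (equivalently, the smallest k with (A − λI)^k v = 0 for every generalised eigenvector v of λ).

  λ = 2: largest Jordan block has size 3, contributing (x − 2)^3

So m_A(x) = (x - 2)^3 = x^3 - 6*x^2 + 12*x - 8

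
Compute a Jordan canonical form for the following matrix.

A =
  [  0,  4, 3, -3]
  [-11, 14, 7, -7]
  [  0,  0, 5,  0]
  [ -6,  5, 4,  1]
J_3(5) ⊕ J_1(5)

The characteristic polynomial is
  det(x·I − A) = x^4 - 20*x^3 + 150*x^2 - 500*x + 625 = (x - 5)^4

Eigenvalues and multiplicities (the geometric multiplicity of λ is n − rank(A − λI), which equals the number of Jordan blocks for λ):
  λ = 5: algebraic multiplicity = 4, geometric multiplicity = 2

Determining the block sizes for each eigenvalue:
  λ = 5: with am = 4 and gm = 2, the partition is not yet determined (e.g. several partitions of 4 into 2 parts exist). Let N = A − (5)·I. Computing rank(N^1) = 2, rank(N^2) = 1, rank(N^3) = 0; the number of blocks of size ≥ j is rank(N^{j−1}) − rank(N^j), giving [2, 1, 1]. So we have 1 block(s) of size 3, 1 block(s) of size 1 → block sizes [3, 1]

Assembling the blocks gives a Jordan form
J =
  [5, 1, 0, 0]
  [0, 5, 1, 0]
  [0, 0, 5, 0]
  [0, 0, 0, 5]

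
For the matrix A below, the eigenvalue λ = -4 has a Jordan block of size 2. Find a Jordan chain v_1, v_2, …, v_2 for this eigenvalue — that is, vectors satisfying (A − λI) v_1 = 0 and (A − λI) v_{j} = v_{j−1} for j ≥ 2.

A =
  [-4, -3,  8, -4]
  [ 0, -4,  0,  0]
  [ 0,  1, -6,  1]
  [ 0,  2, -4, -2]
A Jordan chain for λ = -4 of length 2:
v_1 = (-3, 0, 1, 2)ᵀ
v_2 = (0, 1, 0, 0)ᵀ

Let N = A − (-4)·I. We want v_2 with N^2 v_2 = 0 but N^1 v_2 ≠ 0; then v_{j-1} := N · v_j for j = 2, …, 2.

Pick v_2 = (0, 1, 0, 0)ᵀ.
Then v_1 = N · v_2 = (-3, 0, 1, 2)ᵀ.

Sanity check: (A − (-4)·I) v_1 = (0, 0, 0, 0)ᵀ = 0. ✓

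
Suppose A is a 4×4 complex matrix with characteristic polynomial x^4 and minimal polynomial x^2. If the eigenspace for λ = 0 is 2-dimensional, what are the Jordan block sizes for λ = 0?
Block sizes for λ = 0: [2, 2]

Step 1 — from the characteristic polynomial, algebraic multiplicity of λ = 0 is 4. From dim ker(A − (0)·I) = 2, there are exactly 2 Jordan blocks for λ = 0.
Step 2 — from the minimal polynomial, the factor (x − 0)^2 tells us the largest block for λ = 0 has size 2.
Step 3 — with total size 4, 2 blocks, and largest block 2, the block sizes (in nonincreasing order) are [2, 2].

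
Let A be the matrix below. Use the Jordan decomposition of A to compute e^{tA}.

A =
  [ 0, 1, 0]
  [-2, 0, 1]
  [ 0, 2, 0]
e^{tA} =
  [1 - t^2, t, t^2/2]
  [-2*t, 1, t]
  [-2*t^2, 2*t, t^2 + 1]

Strategy: write A = P · J · P⁻¹ where J is a Jordan canonical form, so e^{tA} = P · e^{tJ} · P⁻¹, and e^{tJ} can be computed block-by-block.

A has Jordan form
J =
  [0, 1, 0]
  [0, 0, 1]
  [0, 0, 0]
(up to reordering of blocks).

Per-block formulas:
  For a 3×3 Jordan block J_3(0): exp(t · J_3(0)) = e^(0t)·(I + t·N + (t^2/2)·N^2), where N is the 3×3 nilpotent shift.

After assembling e^{tJ} and conjugating by P, we get:

e^{tA} =
  [1 - t^2, t, t^2/2]
  [-2*t, 1, t]
  [-2*t^2, 2*t, t^2 + 1]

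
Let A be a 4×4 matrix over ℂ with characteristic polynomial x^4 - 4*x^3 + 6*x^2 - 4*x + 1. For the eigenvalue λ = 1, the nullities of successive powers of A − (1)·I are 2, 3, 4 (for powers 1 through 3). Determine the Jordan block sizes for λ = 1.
Block sizes for λ = 1: [3, 1]

From the dimensions of kernels of powers, the number of Jordan blocks of size at least j is d_j − d_{j−1} where d_j = dim ker(N^j) (with d_0 = 0). Computing the differences gives [2, 1, 1].
The number of blocks of size exactly k is (#blocks of size ≥ k) − (#blocks of size ≥ k + 1), so the partition is: 1 block(s) of size 1, 1 block(s) of size 3.
In nonincreasing order the block sizes are [3, 1].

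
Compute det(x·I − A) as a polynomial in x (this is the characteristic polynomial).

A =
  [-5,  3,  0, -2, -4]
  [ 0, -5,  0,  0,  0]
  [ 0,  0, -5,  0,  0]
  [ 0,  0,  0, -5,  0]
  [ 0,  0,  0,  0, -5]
x^5 + 25*x^4 + 250*x^3 + 1250*x^2 + 3125*x + 3125

Expanding det(x·I − A) (e.g. by cofactor expansion or by noting that A is similar to its Jordan form J, which has the same characteristic polynomial as A) gives
  χ_A(x) = x^5 + 25*x^4 + 250*x^3 + 1250*x^2 + 3125*x + 3125
which factors as (x + 5)^5. The eigenvalues (with algebraic multiplicities) are λ = -5 with multiplicity 5.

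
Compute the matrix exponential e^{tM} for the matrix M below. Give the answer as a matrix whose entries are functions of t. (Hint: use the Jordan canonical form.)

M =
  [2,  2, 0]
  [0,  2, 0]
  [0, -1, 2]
e^{tM} =
  [exp(2*t), 2*t*exp(2*t), 0]
  [0, exp(2*t), 0]
  [0, -t*exp(2*t), exp(2*t)]

Strategy: write M = P · J · P⁻¹ where J is a Jordan canonical form, so e^{tM} = P · e^{tJ} · P⁻¹, and e^{tJ} can be computed block-by-block.

M has Jordan form
J =
  [2, 1, 0]
  [0, 2, 0]
  [0, 0, 2]
(up to reordering of blocks).

Per-block formulas:
  For a 1×1 block at λ = 2: exp(t · [2]) = [e^(2t)].
  For a 2×2 Jordan block J_2(2): exp(t · J_2(2)) = e^(2t)·(I + t·N), where N is the 2×2 nilpotent shift.

After assembling e^{tJ} and conjugating by P, we get:

e^{tM} =
  [exp(2*t), 2*t*exp(2*t), 0]
  [0, exp(2*t), 0]
  [0, -t*exp(2*t), exp(2*t)]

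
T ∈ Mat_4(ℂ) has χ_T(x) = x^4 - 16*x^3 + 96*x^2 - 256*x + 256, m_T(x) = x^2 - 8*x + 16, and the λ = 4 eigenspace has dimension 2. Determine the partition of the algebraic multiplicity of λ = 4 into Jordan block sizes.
Block sizes for λ = 4: [2, 2]

Step 1 — from the characteristic polynomial, algebraic multiplicity of λ = 4 is 4. From dim ker(T − (4)·I) = 2, there are exactly 2 Jordan blocks for λ = 4.
Step 2 — from the minimal polynomial, the factor (x − 4)^2 tells us the largest block for λ = 4 has size 2.
Step 3 — with total size 4, 2 blocks, and largest block 2, the block sizes (in nonincreasing order) are [2, 2].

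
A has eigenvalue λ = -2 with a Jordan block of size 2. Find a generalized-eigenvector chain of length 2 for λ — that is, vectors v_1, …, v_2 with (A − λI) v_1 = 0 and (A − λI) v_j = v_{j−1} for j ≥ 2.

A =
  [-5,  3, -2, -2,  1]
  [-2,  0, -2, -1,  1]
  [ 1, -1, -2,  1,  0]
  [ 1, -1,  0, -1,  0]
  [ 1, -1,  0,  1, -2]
A Jordan chain for λ = -2 of length 2:
v_1 = (-3, -2, 1, 1, 1)ᵀ
v_2 = (1, 0, 0, 0, 0)ᵀ

Let N = A − (-2)·I. We want v_2 with N^2 v_2 = 0 but N^1 v_2 ≠ 0; then v_{j-1} := N · v_j for j = 2, …, 2.

Pick v_2 = (1, 0, 0, 0, 0)ᵀ.
Then v_1 = N · v_2 = (-3, -2, 1, 1, 1)ᵀ.

Sanity check: (A − (-2)·I) v_1 = (0, 0, 0, 0, 0)ᵀ = 0. ✓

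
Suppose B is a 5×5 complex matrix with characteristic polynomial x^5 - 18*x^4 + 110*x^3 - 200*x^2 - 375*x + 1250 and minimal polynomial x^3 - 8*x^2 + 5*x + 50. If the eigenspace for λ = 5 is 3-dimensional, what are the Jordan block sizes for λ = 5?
Block sizes for λ = 5: [2, 1, 1]

Step 1 — from the characteristic polynomial, algebraic multiplicity of λ = 5 is 4. From dim ker(B − (5)·I) = 3, there are exactly 3 Jordan blocks for λ = 5.
Step 2 — from the minimal polynomial, the factor (x − 5)^2 tells us the largest block for λ = 5 has size 2.
Step 3 — with total size 4, 3 blocks, and largest block 2, the block sizes (in nonincreasing order) are [2, 1, 1].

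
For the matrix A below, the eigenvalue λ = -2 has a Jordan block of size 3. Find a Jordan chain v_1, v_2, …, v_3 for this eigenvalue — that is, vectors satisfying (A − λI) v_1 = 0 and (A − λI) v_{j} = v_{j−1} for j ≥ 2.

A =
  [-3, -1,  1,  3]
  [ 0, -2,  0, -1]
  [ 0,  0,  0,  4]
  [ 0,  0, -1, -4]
A Jordan chain for λ = -2 of length 3:
v_1 = (-1, 1, 0, 0)ᵀ
v_2 = (0, 0, 2, -1)ᵀ
v_3 = (1, 0, 1, 0)ᵀ

Let N = A − (-2)·I. We want v_3 with N^3 v_3 = 0 but N^2 v_3 ≠ 0; then v_{j-1} := N · v_j for j = 3, …, 2.

Pick v_3 = (1, 0, 1, 0)ᵀ.
Then v_2 = N · v_3 = (0, 0, 2, -1)ᵀ.
Then v_1 = N · v_2 = (-1, 1, 0, 0)ᵀ.

Sanity check: (A − (-2)·I) v_1 = (0, 0, 0, 0)ᵀ = 0. ✓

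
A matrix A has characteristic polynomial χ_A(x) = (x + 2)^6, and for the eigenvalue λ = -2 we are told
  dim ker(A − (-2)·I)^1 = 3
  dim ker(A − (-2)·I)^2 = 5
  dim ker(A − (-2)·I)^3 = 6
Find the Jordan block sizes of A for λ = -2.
Block sizes for λ = -2: [3, 2, 1]

From the dimensions of kernels of powers, the number of Jordan blocks of size at least j is d_j − d_{j−1} where d_j = dim ker(N^j) (with d_0 = 0). Computing the differences gives [3, 2, 1].
The number of blocks of size exactly k is (#blocks of size ≥ k) − (#blocks of size ≥ k + 1), so the partition is: 1 block(s) of size 1, 1 block(s) of size 2, 1 block(s) of size 3.
In nonincreasing order the block sizes are [3, 2, 1].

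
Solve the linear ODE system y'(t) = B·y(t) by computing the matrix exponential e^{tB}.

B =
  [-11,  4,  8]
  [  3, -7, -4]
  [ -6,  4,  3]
e^{tB} =
  [-6*t*exp(-5*t) + exp(-5*t), 4*t*exp(-5*t), 8*t*exp(-5*t)]
  [3*t*exp(-5*t), -2*t*exp(-5*t) + exp(-5*t), -4*t*exp(-5*t)]
  [-6*t*exp(-5*t), 4*t*exp(-5*t), 8*t*exp(-5*t) + exp(-5*t)]

Strategy: write B = P · J · P⁻¹ where J is a Jordan canonical form, so e^{tB} = P · e^{tJ} · P⁻¹, and e^{tJ} can be computed block-by-block.

B has Jordan form
J =
  [-5,  1,  0]
  [ 0, -5,  0]
  [ 0,  0, -5]
(up to reordering of blocks).

Per-block formulas:
  For a 2×2 Jordan block J_2(-5): exp(t · J_2(-5)) = e^(-5t)·(I + t·N), where N is the 2×2 nilpotent shift.
  For a 1×1 block at λ = -5: exp(t · [-5]) = [e^(-5t)].

After assembling e^{tJ} and conjugating by P, we get:

e^{tB} =
  [-6*t*exp(-5*t) + exp(-5*t), 4*t*exp(-5*t), 8*t*exp(-5*t)]
  [3*t*exp(-5*t), -2*t*exp(-5*t) + exp(-5*t), -4*t*exp(-5*t)]
  [-6*t*exp(-5*t), 4*t*exp(-5*t), 8*t*exp(-5*t) + exp(-5*t)]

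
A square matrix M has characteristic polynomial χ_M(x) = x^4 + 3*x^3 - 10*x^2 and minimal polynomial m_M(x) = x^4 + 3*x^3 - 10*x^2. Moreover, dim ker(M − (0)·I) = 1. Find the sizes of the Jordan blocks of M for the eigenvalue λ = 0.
Block sizes for λ = 0: [2]

Step 1 — from the characteristic polynomial, algebraic multiplicity of λ = 0 is 2. From dim ker(M − (0)·I) = 1, there are exactly 1 Jordan blocks for λ = 0.
Step 2 — from the minimal polynomial, the factor (x − 0)^2 tells us the largest block for λ = 0 has size 2.
Step 3 — with total size 2, 1 blocks, and largest block 2, the block sizes (in nonincreasing order) are [2].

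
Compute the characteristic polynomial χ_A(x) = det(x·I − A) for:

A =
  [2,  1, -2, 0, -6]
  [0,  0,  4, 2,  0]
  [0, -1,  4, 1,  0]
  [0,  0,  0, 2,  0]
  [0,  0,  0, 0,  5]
x^5 - 13*x^4 + 64*x^3 - 152*x^2 + 176*x - 80

Expanding det(x·I − A) (e.g. by cofactor expansion or by noting that A is similar to its Jordan form J, which has the same characteristic polynomial as A) gives
  χ_A(x) = x^5 - 13*x^4 + 64*x^3 - 152*x^2 + 176*x - 80
which factors as (x - 5)*(x - 2)^4. The eigenvalues (with algebraic multiplicities) are λ = 2 with multiplicity 4, λ = 5 with multiplicity 1.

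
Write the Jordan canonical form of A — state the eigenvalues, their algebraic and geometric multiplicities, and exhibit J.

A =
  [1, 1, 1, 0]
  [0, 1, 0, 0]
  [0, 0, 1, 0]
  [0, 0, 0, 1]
J_2(1) ⊕ J_1(1) ⊕ J_1(1)

The characteristic polynomial is
  det(x·I − A) = x^4 - 4*x^3 + 6*x^2 - 4*x + 1 = (x - 1)^4

Eigenvalues and multiplicities (the geometric multiplicity of λ is n − rank(A − λI), which equals the number of Jordan blocks for λ):
  λ = 1: algebraic multiplicity = 4, geometric multiplicity = 3

Determining the block sizes for each eigenvalue:
  λ = 1: 3 blocks summing to 4 forces exactly one block of size 2 and the rest size 1 → block sizes [2, 1, 1]

Assembling the blocks gives a Jordan form
J =
  [1, 1, 0, 0]
  [0, 1, 0, 0]
  [0, 0, 1, 0]
  [0, 0, 0, 1]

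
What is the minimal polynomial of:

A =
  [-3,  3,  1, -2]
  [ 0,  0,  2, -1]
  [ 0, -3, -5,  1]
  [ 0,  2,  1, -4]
x^3 + 9*x^2 + 27*x + 27

The characteristic polynomial is χ_A(x) = (x + 3)^4, so the eigenvalues are known. The minimal polynomial is
  m_A(x) = Π_λ (x − λ)^{k_λ}
where k_λ is the size of the *largest* Jordan block for λ (equivalently, the smallest k with (A − λI)^k v = 0 for every generalised eigenvector v of λ).

  λ = -3: largest Jordan block has size 3, contributing (x + 3)^3

So m_A(x) = (x + 3)^3 = x^3 + 9*x^2 + 27*x + 27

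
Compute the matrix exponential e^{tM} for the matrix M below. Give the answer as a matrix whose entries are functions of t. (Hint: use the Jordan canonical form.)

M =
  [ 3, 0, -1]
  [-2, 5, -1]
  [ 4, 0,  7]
e^{tM} =
  [-2*t*exp(5*t) + exp(5*t), 0, -t*exp(5*t)]
  [-2*t*exp(5*t), exp(5*t), -t*exp(5*t)]
  [4*t*exp(5*t), 0, 2*t*exp(5*t) + exp(5*t)]

Strategy: write M = P · J · P⁻¹ where J is a Jordan canonical form, so e^{tM} = P · e^{tJ} · P⁻¹, and e^{tJ} can be computed block-by-block.

M has Jordan form
J =
  [5, 1, 0]
  [0, 5, 0]
  [0, 0, 5]
(up to reordering of blocks).

Per-block formulas:
  For a 1×1 block at λ = 5: exp(t · [5]) = [e^(5t)].
  For a 2×2 Jordan block J_2(5): exp(t · J_2(5)) = e^(5t)·(I + t·N), where N is the 2×2 nilpotent shift.

After assembling e^{tJ} and conjugating by P, we get:

e^{tM} =
  [-2*t*exp(5*t) + exp(5*t), 0, -t*exp(5*t)]
  [-2*t*exp(5*t), exp(5*t), -t*exp(5*t)]
  [4*t*exp(5*t), 0, 2*t*exp(5*t) + exp(5*t)]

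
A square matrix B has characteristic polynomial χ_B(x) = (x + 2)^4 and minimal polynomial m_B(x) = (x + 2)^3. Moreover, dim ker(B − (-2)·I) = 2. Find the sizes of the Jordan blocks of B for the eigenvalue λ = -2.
Block sizes for λ = -2: [3, 1]

Step 1 — from the characteristic polynomial, algebraic multiplicity of λ = -2 is 4. From dim ker(B − (-2)·I) = 2, there are exactly 2 Jordan blocks for λ = -2.
Step 2 — from the minimal polynomial, the factor (x + 2)^3 tells us the largest block for λ = -2 has size 3.
Step 3 — with total size 4, 2 blocks, and largest block 3, the block sizes (in nonincreasing order) are [3, 1].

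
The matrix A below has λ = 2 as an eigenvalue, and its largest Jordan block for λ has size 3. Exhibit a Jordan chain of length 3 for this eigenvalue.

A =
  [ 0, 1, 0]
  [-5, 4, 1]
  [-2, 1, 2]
A Jordan chain for λ = 2 of length 3:
v_1 = (-1, -2, -1)ᵀ
v_2 = (-2, -5, -2)ᵀ
v_3 = (1, 0, 0)ᵀ

Let N = A − (2)·I. We want v_3 with N^3 v_3 = 0 but N^2 v_3 ≠ 0; then v_{j-1} := N · v_j for j = 3, …, 2.

Pick v_3 = (1, 0, 0)ᵀ.
Then v_2 = N · v_3 = (-2, -5, -2)ᵀ.
Then v_1 = N · v_2 = (-1, -2, -1)ᵀ.

Sanity check: (A − (2)·I) v_1 = (0, 0, 0)ᵀ = 0. ✓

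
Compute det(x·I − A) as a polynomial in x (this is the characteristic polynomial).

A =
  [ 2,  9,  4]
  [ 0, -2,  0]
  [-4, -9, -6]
x^3 + 6*x^2 + 12*x + 8

Expanding det(x·I − A) (e.g. by cofactor expansion or by noting that A is similar to its Jordan form J, which has the same characteristic polynomial as A) gives
  χ_A(x) = x^3 + 6*x^2 + 12*x + 8
which factors as (x + 2)^3. The eigenvalues (with algebraic multiplicities) are λ = -2 with multiplicity 3.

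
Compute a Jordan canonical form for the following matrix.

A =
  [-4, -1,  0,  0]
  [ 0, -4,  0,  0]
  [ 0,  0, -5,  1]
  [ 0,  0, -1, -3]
J_2(-4) ⊕ J_2(-4)

The characteristic polynomial is
  det(x·I − A) = x^4 + 16*x^3 + 96*x^2 + 256*x + 256 = (x + 4)^4

Eigenvalues and multiplicities (the geometric multiplicity of λ is n − rank(A − λI), which equals the number of Jordan blocks for λ):
  λ = -4: algebraic multiplicity = 4, geometric multiplicity = 2

Determining the block sizes for each eigenvalue:
  λ = -4: with am = 4 and gm = 2, the partition is not yet determined (e.g. several partitions of 4 into 2 parts exist). Let N = A − (-4)·I. Computing rank(N^1) = 2, rank(N^2) = 0; the number of blocks of size ≥ j is rank(N^{j−1}) − rank(N^j), giving [2, 2]. So we have 2 block(s) of size 2 → block sizes [2, 2]

Assembling the blocks gives a Jordan form
J =
  [-4,  1,  0,  0]
  [ 0, -4,  0,  0]
  [ 0,  0, -4,  1]
  [ 0,  0,  0, -4]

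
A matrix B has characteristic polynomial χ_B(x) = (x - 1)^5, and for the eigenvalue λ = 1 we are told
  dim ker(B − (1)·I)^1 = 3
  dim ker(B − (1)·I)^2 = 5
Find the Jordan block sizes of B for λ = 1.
Block sizes for λ = 1: [2, 2, 1]

From the dimensions of kernels of powers, the number of Jordan blocks of size at least j is d_j − d_{j−1} where d_j = dim ker(N^j) (with d_0 = 0). Computing the differences gives [3, 2].
The number of blocks of size exactly k is (#blocks of size ≥ k) − (#blocks of size ≥ k + 1), so the partition is: 1 block(s) of size 1, 2 block(s) of size 2.
In nonincreasing order the block sizes are [2, 2, 1].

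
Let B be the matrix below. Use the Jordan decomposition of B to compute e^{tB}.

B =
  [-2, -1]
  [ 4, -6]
e^{tB} =
  [2*t*exp(-4*t) + exp(-4*t), -t*exp(-4*t)]
  [4*t*exp(-4*t), -2*t*exp(-4*t) + exp(-4*t)]

Strategy: write B = P · J · P⁻¹ where J is a Jordan canonical form, so e^{tB} = P · e^{tJ} · P⁻¹, and e^{tJ} can be computed block-by-block.

B has Jordan form
J =
  [-4,  1]
  [ 0, -4]
(up to reordering of blocks).

Per-block formulas:
  For a 2×2 Jordan block J_2(-4): exp(t · J_2(-4)) = e^(-4t)·(I + t·N), where N is the 2×2 nilpotent shift.

After assembling e^{tJ} and conjugating by P, we get:

e^{tB} =
  [2*t*exp(-4*t) + exp(-4*t), -t*exp(-4*t)]
  [4*t*exp(-4*t), -2*t*exp(-4*t) + exp(-4*t)]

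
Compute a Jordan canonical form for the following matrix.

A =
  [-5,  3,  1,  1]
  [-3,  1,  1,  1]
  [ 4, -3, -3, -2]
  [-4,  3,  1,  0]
J_2(-2) ⊕ J_1(-2) ⊕ J_1(-1)

The characteristic polynomial is
  det(x·I − A) = x^4 + 7*x^3 + 18*x^2 + 20*x + 8 = (x + 1)*(x + 2)^3

Eigenvalues and multiplicities (the geometric multiplicity of λ is n − rank(A − λI), which equals the number of Jordan blocks for λ):
  λ = -2: algebraic multiplicity = 3, geometric multiplicity = 2
  λ = -1: algebraic multiplicity = 1, geometric multiplicity = 1

Determining the block sizes for each eigenvalue:
  λ = -2: 2 blocks summing to 3 forces exactly one block of size 2 and the rest size 1 → block sizes [2, 1]
  λ = -1: one block (gm = 1), so the single block has size am = 1 → block sizes [1]

Assembling the blocks gives a Jordan form
J =
  [-2,  1,  0,  0]
  [ 0, -2,  0,  0]
  [ 0,  0, -2,  0]
  [ 0,  0,  0, -1]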